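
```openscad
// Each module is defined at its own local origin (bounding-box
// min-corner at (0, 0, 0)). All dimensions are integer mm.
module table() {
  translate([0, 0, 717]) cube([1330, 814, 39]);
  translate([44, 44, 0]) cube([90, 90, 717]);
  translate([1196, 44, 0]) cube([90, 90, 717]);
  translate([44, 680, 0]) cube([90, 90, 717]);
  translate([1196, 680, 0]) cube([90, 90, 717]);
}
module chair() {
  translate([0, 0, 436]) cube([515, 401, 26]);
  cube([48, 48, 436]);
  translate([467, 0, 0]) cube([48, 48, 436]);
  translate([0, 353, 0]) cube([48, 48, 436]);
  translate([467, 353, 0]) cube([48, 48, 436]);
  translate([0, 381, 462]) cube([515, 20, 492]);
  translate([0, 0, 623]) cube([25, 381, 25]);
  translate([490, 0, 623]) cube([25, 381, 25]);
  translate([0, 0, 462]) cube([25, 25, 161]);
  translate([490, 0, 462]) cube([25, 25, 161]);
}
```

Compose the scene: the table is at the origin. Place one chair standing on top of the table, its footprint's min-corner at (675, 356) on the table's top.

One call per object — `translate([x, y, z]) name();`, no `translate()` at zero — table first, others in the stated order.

table();
translate([675, 356, 756]) chair();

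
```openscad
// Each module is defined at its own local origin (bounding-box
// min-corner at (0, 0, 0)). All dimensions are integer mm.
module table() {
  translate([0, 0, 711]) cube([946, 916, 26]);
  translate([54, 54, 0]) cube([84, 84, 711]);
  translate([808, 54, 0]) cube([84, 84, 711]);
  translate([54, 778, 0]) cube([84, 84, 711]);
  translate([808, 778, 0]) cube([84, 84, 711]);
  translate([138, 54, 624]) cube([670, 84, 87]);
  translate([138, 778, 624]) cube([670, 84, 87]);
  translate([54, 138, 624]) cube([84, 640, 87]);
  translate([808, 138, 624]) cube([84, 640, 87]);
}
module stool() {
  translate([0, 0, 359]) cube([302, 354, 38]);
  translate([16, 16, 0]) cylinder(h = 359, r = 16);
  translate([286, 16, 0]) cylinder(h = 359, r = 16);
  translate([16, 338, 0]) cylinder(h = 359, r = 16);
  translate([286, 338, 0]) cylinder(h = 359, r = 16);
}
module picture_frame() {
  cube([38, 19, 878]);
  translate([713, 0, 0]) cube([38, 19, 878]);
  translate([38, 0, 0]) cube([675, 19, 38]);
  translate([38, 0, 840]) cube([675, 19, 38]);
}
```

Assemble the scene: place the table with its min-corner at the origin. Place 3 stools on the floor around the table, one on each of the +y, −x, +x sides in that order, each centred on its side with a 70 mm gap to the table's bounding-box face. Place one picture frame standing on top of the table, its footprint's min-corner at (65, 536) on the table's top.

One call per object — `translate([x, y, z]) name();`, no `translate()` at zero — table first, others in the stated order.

table();
translate([322, 986, 0]) stool();
translate([-372, 281, 0]) stool();
translate([1016, 281, 0]) stool();
translate([65, 536, 737]) picture_frame();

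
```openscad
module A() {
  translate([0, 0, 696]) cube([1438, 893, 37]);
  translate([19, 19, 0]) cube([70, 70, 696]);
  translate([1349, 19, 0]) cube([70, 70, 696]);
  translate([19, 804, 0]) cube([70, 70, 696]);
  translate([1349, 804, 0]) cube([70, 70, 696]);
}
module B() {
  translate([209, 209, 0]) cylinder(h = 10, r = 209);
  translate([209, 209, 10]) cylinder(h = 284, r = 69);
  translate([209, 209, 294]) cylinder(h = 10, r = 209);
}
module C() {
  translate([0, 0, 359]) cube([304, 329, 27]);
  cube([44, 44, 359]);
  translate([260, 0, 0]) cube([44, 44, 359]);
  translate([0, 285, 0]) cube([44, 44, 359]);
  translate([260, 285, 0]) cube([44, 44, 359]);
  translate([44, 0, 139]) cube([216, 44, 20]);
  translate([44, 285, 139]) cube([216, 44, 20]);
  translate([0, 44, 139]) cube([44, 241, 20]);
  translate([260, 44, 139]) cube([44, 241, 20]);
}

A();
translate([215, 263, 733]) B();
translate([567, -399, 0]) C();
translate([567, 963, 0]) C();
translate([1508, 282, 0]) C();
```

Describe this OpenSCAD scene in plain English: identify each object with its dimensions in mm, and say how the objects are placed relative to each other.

A is a table with a 1438×893 mm rectangular top, 37 mm thick, top surface at z = 733 mm, supported by four 70×70 mm square legs, each inset 19 mm from the nearest pair of top edges, running from the floor.

B is a spool: two coaxial disc flanges of radius 209 mm and thickness 10 mm, joined by a core cylinder of radius 69 mm and height 284 mm. The lower flange rests on z = 0 and the three cylinders share a vertical axis.

C is a simple wooden stool: a rectangular seat 304 mm (x) by 329 mm (y), 27 mm thick, top face at z = 386 mm, on four square legs, each 44×44 mm in cross-section. The legs rest on z = 0, each flush with a corner of the seat. Four stretchers, 44 mm wide and 20 mm tall, connect adjacent legs with their undersides at z = 139 mm, each running between the inner faces of the legs it joins and aligned with the legs' outer faces on the other axis.

The spool is on top of the table. Three stools sit around the table at the −y, +y, +x sides.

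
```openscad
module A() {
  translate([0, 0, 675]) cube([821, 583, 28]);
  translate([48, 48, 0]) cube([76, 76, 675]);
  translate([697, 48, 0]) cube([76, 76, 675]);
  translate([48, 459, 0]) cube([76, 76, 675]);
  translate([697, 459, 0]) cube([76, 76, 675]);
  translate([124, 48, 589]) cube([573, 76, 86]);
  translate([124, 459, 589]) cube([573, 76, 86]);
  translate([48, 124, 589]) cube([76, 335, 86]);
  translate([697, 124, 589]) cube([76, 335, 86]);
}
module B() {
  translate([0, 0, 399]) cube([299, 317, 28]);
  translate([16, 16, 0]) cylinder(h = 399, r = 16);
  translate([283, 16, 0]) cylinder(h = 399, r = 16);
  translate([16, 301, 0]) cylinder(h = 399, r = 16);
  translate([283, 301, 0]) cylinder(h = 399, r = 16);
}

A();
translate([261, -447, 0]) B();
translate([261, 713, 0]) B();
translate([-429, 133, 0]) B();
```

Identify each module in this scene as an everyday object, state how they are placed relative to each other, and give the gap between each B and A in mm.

Each stool's nearest face is 130 mm from the table's bounding box.

A is a table. B is a stool. Three stools sit around the table at the −y, +y, −x sides. The gap between each stool and the table is 130 mm.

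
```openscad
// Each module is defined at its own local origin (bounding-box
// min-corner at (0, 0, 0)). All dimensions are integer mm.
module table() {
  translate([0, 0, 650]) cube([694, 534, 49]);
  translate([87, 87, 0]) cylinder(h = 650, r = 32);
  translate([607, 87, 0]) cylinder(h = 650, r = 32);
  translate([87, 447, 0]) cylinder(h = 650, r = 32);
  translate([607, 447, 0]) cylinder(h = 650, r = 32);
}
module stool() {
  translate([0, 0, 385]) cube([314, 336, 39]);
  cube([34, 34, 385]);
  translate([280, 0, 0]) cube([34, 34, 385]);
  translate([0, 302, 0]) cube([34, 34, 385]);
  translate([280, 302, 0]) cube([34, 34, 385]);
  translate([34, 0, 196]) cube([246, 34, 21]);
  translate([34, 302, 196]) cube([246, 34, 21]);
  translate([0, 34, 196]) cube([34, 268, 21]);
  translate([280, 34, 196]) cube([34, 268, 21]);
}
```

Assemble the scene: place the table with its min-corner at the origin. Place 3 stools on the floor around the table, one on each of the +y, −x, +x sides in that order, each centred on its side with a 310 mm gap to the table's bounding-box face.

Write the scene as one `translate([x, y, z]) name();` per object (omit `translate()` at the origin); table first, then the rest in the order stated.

table();
translate([190, 844, 0]) stool();
translate([-624, 99, 0]) stool();
translate([1004, 99, 0]) stool();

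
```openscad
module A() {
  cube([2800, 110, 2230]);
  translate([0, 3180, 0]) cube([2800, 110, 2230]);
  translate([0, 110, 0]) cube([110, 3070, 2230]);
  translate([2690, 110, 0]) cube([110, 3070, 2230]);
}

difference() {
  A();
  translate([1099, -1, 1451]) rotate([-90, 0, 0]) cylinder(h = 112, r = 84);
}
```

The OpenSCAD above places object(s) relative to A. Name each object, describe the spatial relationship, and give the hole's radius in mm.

A is a house frame. The house frame has a circular hole through its front wall. The hole's radius is 84 mm.

The subtracted cylinder has r = 84 mm.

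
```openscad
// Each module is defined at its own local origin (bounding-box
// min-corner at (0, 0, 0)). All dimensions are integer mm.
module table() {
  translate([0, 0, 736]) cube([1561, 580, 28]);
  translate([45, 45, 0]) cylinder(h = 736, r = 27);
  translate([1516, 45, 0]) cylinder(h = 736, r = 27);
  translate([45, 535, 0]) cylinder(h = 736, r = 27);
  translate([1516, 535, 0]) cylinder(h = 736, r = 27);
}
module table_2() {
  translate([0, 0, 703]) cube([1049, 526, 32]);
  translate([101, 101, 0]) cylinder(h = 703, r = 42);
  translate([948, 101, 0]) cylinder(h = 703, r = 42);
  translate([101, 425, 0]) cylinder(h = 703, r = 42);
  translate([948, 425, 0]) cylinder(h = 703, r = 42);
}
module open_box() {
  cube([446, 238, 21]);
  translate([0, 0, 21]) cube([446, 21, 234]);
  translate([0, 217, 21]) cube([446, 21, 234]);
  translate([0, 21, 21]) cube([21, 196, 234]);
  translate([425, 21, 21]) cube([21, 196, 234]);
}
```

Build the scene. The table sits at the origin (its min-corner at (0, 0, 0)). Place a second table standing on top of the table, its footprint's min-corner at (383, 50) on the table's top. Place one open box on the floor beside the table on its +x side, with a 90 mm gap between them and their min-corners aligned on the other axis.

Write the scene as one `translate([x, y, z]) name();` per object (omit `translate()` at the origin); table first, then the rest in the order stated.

table();
translate([383, 50, 764]) table_2();
translate([1651, 0, 0]) open_box();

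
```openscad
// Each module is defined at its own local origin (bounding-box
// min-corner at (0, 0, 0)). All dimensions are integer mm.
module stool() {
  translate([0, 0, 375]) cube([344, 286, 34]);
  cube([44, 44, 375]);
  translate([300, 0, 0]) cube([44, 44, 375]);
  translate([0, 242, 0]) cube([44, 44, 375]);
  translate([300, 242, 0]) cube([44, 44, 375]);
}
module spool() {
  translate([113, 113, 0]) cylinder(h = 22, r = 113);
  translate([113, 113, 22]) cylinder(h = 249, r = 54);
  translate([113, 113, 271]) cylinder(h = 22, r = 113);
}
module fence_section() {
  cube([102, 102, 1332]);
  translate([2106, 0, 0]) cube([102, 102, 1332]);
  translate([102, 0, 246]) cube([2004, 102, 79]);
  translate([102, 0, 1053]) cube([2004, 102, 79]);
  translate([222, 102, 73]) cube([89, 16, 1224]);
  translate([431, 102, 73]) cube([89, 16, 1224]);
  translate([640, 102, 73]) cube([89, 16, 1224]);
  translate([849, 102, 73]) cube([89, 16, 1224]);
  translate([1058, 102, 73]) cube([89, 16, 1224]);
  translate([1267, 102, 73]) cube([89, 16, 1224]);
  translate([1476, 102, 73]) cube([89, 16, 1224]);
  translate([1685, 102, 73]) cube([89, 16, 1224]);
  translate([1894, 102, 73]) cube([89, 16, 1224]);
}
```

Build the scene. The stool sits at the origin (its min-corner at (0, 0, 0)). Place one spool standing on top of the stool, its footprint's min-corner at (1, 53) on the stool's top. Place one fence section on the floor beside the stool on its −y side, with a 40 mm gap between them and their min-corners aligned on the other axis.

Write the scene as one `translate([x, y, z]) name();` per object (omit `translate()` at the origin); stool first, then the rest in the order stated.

stool();
translate([1, 53, 409]) spool();
translate([0, -158, 0]) fence_section();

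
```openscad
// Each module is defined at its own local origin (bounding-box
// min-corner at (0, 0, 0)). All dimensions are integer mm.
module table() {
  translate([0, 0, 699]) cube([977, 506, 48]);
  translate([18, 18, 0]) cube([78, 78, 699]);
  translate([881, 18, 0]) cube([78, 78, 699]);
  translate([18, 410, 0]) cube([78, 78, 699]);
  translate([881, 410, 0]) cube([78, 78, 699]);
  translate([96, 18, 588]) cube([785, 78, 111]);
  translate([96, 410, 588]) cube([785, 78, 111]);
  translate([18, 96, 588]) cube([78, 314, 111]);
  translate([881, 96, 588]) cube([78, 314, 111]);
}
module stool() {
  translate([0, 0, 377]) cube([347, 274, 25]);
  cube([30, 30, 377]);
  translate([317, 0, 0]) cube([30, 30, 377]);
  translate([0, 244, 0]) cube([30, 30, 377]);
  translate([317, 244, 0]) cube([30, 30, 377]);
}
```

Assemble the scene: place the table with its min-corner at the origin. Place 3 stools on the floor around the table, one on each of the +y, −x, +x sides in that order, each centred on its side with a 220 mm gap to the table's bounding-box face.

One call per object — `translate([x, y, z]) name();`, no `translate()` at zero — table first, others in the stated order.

table();
translate([315, 726, 0]) stool();
translate([-567, 116, 0]) stool();
translate([1197, 116, 0]) stool();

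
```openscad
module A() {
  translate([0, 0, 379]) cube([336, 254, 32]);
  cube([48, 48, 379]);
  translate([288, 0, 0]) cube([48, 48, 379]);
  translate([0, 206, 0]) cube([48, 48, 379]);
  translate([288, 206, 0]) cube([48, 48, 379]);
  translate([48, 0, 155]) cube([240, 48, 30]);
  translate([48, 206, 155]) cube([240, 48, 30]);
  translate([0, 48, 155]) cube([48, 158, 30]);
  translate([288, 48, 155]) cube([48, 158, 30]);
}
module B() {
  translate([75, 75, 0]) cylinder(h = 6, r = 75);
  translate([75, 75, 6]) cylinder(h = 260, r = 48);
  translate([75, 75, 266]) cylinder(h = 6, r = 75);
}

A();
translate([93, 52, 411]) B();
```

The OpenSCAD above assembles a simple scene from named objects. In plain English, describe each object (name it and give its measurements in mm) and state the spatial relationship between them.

A is a four-legged stool. The seat is 336×254 mm, 32 mm thick, top at z = 411 mm. It stands on four square legs, each 48×48 mm in cross-section, from z = 0 to the seat underside, each flush with a corner of the seat. Four stretchers, 48 mm wide and 30 mm tall, connect adjacent legs with their undersides at z = 155 mm, each running between the inner faces of the legs it joins and aligned with the legs' outer faces on the other axis.

B is a spool: two coaxial disc flanges of radius 75 mm and thickness 6 mm, joined by a core cylinder of radius 48 mm and height 260 mm. The lower flange rests on z = 0 and the three cylinders share a vertical axis.

The spool is on top of the stool, centred.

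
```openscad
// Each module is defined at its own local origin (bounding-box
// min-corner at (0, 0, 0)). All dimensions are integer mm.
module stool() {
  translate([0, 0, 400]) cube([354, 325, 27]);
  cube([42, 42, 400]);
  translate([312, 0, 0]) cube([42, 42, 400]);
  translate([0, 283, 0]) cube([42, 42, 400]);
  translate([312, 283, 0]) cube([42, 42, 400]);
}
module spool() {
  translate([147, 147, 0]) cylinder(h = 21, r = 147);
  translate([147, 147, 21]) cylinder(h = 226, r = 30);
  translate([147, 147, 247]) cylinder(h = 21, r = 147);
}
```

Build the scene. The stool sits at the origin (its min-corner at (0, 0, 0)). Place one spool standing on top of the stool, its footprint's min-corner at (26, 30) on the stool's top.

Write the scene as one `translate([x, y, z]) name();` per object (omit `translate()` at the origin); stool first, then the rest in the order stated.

stool();
translate([26, 30, 427]) spool();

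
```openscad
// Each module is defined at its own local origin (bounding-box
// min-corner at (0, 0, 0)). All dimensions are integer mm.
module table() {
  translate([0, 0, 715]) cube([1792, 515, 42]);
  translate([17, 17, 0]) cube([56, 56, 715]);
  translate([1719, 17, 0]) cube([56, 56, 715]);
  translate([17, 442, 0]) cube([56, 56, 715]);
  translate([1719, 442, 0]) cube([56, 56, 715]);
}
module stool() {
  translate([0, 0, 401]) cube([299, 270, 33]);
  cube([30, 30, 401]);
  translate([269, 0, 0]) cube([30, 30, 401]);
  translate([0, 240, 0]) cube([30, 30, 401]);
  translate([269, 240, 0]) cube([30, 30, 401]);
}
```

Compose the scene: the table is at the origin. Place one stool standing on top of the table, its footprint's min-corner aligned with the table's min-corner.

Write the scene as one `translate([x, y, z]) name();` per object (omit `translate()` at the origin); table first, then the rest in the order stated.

table();
translate([0, 0, 757]) stool();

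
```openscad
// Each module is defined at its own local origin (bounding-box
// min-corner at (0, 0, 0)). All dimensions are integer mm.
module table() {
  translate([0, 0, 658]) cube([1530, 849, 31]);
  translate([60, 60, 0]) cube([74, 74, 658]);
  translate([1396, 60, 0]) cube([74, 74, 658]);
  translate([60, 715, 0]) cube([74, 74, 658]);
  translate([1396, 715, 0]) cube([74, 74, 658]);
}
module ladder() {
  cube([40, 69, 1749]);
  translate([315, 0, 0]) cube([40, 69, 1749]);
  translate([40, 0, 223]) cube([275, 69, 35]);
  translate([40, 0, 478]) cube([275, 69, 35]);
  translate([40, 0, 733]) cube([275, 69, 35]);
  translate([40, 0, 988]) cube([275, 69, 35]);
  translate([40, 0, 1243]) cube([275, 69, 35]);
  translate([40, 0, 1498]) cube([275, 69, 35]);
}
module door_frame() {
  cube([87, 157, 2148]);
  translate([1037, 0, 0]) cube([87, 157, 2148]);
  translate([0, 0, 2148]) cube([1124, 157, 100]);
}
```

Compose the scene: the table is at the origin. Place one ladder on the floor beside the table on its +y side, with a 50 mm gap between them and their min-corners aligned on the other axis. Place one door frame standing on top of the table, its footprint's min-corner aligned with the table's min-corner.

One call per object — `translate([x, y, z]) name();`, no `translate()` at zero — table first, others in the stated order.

table();
translate([0, 899, 0]) ladder();
translate([0, 0, 689]) door_frame();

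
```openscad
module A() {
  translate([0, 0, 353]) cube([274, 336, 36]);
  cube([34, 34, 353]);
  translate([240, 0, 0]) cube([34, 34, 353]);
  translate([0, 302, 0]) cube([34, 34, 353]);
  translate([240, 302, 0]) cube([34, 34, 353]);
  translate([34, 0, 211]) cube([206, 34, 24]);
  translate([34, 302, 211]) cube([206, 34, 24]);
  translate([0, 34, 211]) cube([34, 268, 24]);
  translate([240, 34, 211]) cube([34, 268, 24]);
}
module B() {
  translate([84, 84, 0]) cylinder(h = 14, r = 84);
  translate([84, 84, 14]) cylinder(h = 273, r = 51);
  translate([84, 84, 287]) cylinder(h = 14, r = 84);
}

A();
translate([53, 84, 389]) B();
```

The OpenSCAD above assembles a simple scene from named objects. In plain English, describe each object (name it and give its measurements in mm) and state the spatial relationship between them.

A is a four-legged stool. The seat is a 274×336×36 mm slab whose top surface is at z = 389 mm; four square legs, each 34×34 mm in cross-section, run from the floor (z = 0) to the underside of the seat, each flush with a corner of the seat. Four stretchers, 34 mm wide and 24 mm tall, connect adjacent legs with their undersides at z = 211 mm, each running between the inner faces of the legs it joins and aligned with the legs' outer faces on the other axis.

B is a spool: two coaxial disc flanges of radius 84 mm and thickness 14 mm, joined by a core cylinder of radius 51 mm and height 273 mm. The lower flange rests on z = 0 and the three cylinders share a vertical axis.

The spool is on top of the stool, centred.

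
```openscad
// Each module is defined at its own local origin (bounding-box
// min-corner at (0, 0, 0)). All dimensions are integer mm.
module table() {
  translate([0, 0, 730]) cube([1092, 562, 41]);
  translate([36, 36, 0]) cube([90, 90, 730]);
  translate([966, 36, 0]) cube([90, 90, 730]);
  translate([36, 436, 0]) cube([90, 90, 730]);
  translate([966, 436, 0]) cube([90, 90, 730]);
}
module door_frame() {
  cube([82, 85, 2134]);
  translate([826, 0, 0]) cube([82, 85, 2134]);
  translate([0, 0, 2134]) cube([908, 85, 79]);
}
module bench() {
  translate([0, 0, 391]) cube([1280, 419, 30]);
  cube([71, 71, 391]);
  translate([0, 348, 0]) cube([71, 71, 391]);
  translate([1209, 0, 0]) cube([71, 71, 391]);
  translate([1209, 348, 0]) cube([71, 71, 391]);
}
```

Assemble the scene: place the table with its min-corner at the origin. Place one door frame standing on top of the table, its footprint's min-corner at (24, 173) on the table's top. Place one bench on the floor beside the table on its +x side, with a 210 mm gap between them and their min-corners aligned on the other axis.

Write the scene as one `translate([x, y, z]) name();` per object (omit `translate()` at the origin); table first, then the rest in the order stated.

table();
translate([24, 173, 771]) door_frame();
translate([1302, 0, 0]) bench();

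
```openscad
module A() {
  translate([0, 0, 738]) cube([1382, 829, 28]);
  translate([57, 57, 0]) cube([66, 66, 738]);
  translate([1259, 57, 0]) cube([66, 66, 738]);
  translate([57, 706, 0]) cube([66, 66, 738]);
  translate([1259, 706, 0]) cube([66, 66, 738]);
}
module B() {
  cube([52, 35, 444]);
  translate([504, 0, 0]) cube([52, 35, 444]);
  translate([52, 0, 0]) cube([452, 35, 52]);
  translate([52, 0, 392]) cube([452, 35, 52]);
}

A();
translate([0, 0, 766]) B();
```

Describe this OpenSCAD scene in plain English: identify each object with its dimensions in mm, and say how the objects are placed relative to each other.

A is a table with a 1382×829 mm rectangular top, 28 mm thick, top surface at z = 766 mm, supported by four 66×66 mm square legs, each inset 57 mm from the nearest pair of top edges, running from the floor.

B is a rectangular picture frame lying in the x–z plane (depth along y). The opening is 452 mm wide (x) by 340 mm tall (z), surrounded by a border 52 mm wide on all four sides. The frame is 35 mm deep and is made of two full-height vertical stiles with two horizontal rails fitted between them.

The picture frame is on top of the table.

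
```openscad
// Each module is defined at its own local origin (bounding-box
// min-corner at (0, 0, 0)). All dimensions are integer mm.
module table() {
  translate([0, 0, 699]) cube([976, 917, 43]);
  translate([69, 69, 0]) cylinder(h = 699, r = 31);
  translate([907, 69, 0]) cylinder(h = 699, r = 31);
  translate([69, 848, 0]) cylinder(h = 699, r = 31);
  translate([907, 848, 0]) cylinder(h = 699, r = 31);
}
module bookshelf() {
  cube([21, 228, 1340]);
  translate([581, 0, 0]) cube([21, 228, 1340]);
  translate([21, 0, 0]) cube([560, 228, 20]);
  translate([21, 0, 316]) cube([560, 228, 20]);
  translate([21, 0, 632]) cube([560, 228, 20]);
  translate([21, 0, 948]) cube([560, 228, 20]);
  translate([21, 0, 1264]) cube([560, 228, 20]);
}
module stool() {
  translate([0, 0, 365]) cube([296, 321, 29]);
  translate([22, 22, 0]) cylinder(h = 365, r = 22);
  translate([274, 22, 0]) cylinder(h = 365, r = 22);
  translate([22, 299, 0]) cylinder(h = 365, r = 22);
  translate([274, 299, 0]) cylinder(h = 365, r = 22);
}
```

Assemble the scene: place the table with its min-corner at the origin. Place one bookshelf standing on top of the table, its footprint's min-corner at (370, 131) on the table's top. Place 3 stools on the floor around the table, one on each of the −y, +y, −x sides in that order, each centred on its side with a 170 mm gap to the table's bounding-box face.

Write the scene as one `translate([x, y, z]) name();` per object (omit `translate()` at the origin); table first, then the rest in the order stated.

table();
translate([370, 131, 742]) bookshelf();
translate([340, -491, 0]) stool();
translate([340, 1087, 0]) stool();
translate([-466, 298, 0]) stool();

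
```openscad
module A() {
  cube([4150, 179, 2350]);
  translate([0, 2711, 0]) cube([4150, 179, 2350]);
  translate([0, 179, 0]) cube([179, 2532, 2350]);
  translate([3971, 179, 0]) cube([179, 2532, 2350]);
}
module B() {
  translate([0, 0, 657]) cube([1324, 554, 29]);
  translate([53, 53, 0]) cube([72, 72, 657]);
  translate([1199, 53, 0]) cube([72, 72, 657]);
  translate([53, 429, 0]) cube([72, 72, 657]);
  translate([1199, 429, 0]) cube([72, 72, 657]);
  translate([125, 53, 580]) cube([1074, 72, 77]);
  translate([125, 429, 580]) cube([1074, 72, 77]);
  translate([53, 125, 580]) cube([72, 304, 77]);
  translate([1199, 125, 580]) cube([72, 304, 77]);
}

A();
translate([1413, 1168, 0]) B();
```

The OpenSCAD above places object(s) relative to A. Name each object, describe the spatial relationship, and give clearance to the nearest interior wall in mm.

A is a house frame. B is a table. The table sits inside the house frame, centred. The clearance to the nearest interior wall is 989 mm.

Clearances: x = 1234, y = 989; minimum 989 mm.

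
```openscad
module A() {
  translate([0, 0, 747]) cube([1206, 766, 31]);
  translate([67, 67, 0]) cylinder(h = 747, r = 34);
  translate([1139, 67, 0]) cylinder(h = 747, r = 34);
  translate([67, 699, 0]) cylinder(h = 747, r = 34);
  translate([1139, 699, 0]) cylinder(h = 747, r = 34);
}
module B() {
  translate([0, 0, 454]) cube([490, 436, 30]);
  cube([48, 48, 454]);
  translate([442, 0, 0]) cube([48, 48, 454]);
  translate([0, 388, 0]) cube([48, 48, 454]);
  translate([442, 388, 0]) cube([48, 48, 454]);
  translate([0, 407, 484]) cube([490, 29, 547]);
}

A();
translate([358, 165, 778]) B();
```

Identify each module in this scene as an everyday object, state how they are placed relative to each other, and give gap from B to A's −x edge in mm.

The chair's min-x is at 358; the table's min-x is 0; gap = 358 mm.

A is a table. B is a chair. The chair is on top of the table, centred. The gap from the chair to the table's −x edge is 358 mm.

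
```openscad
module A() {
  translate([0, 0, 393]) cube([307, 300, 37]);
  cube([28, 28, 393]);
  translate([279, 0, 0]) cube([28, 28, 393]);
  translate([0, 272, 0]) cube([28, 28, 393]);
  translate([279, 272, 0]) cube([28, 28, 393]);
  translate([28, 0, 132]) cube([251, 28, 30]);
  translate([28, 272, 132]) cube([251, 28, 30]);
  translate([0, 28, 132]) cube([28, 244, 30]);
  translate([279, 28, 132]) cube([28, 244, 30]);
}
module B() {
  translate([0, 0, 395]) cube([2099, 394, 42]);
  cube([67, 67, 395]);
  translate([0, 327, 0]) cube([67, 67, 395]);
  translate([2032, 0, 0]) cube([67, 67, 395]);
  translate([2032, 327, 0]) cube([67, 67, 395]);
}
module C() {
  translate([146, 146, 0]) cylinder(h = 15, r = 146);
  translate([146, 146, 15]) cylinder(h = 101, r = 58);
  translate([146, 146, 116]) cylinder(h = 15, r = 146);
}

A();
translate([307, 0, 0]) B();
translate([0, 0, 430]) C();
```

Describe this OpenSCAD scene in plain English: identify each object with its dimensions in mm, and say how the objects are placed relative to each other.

A is a simple wooden stool: a rectangular seat 307 mm (x) by 300 mm (y), 37 mm thick, top face at z = 430 mm, on four square legs, each 28×28 mm in cross-section. The legs rest on z = 0, each flush with a corner of the seat. Four stretchers, 28 mm wide and 30 mm tall, connect adjacent legs with their undersides at z = 132 mm, each running between the inner faces of the legs it joins and aligned with the legs' outer faces on the other axis.

B is a long wooden bench with a 2099 mm (x) × 394 mm (y) seat, 42 mm thick, its top surface 437 mm above the floor. Four 67 mm square legs at the seat corners, flush with the edges, run from z = 0 to the seat underside.

C is a spool: two coaxial disc flanges of radius 146 mm and thickness 15 mm, joined by a core cylinder of radius 58 mm and height 101 mm. The lower flange rests on z = 0 and the three cylinders share a vertical axis.

The bench is against the stool's +x side, with their −y faces flush. The spool is on top of the stool.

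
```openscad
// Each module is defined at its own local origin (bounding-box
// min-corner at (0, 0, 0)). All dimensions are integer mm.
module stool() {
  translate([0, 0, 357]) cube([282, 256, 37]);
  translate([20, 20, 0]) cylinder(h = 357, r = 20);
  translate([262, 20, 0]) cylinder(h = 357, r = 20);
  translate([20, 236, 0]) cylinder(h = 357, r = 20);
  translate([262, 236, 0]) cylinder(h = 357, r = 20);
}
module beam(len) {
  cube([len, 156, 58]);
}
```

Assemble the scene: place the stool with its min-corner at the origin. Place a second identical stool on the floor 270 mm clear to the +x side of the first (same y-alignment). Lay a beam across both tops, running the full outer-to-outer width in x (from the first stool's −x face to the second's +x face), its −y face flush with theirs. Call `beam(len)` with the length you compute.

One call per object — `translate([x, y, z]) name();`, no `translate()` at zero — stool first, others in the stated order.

stool();
translate([552, 0, 0]) stool();
translate([0, 0, 394]) beam(834);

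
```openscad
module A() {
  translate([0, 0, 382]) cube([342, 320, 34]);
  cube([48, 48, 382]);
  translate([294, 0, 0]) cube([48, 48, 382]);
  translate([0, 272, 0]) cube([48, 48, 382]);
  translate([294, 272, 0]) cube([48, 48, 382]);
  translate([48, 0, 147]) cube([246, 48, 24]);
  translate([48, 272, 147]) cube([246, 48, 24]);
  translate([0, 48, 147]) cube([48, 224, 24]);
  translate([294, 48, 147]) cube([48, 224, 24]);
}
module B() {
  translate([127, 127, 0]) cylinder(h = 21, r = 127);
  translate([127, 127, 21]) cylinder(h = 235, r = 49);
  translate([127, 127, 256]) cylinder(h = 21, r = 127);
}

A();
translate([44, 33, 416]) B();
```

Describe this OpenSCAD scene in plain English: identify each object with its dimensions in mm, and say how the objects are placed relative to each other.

A is a four-legged stool. The seat is 342×320 mm, 34 mm thick, top at z = 416 mm. It stands on four square legs, each 48×48 mm in cross-section, from z = 0 to the seat underside, each flush with a corner of the seat. Four stretchers, 48 mm wide and 24 mm tall, connect adjacent legs with their undersides at z = 147 mm, each running between the inner faces of the legs it joins and aligned with the legs' outer faces on the other axis.

B is a spool: two coaxial disc flanges of radius 127 mm and thickness 21 mm, joined by a core cylinder of radius 49 mm and height 235 mm. The lower flange rests on z = 0 and the three cylinders share a vertical axis.

The spool is on top of the stool, centred.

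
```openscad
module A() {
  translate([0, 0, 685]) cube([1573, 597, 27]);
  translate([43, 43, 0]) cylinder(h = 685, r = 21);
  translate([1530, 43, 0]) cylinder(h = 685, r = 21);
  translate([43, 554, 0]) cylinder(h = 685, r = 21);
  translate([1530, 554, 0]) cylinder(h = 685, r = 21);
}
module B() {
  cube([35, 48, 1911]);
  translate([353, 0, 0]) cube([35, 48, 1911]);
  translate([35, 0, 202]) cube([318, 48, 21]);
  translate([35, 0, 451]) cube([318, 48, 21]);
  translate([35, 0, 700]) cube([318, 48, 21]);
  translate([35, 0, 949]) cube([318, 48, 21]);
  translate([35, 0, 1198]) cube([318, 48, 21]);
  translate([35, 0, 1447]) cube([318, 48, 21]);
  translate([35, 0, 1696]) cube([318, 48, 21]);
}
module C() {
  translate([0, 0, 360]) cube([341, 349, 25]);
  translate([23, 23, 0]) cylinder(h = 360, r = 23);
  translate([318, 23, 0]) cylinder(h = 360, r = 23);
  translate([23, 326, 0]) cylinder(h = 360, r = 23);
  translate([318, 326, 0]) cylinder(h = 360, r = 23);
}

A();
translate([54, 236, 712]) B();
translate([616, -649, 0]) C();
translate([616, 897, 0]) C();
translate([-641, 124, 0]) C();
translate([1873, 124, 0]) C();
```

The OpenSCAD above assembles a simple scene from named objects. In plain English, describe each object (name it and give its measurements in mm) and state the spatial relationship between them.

A is a rectangular dining table. The top is 1573×597×27 mm with its upper surface at z = 712 mm. It stands on four round legs of 42 mm diameter, each leg's bounding box inset 22 mm from the nearest pair of top edges, running from the floor to the underside of the top.

B is a straight ladder. Two 35×48 mm vertical rails, 1911 mm tall, stand 388 mm apart (outside-to-outside) with their front faces coplanar on the −y side. 7 rungs, each 48 mm deep and 21 mm tall, span between the inner faces of the rails, front faces flush with the rails. The lowest rung's underside is at z = 202 mm and rungs are spaced 249 mm apart (underside to underside).

C is a simple wooden stool: a rectangular seat 341 mm (x) by 349 mm (y), 25 mm thick, top face at z = 385 mm, on four round legs, each 46 mm in diameter. The legs rest on z = 0, each leg's axis is inset half a diameter from the nearest pair of seat edges (so the leg's bounding box is flush with the corner).

The ladder is on top of the table. Four stools sit around the table at the −y, +y, −x, +x sides.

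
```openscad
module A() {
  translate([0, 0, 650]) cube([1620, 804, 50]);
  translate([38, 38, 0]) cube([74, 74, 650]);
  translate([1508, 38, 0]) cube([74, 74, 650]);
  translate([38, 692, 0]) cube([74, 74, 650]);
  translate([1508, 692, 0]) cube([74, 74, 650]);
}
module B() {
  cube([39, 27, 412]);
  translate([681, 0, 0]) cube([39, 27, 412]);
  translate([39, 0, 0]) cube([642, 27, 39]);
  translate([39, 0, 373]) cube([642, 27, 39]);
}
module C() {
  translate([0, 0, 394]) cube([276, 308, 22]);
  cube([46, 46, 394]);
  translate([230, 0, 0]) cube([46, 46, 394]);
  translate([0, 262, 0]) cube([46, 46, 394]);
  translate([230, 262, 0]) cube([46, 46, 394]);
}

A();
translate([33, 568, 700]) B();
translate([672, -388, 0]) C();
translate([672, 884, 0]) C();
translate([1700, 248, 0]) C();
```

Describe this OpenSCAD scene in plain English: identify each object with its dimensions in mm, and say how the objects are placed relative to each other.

A is a rectangular dining table. The top is 1620×804×50 mm with its upper surface at z = 700 mm. It stands on four 74×74 mm square legs, each inset 38 mm from the nearest pair of top edges, running from the floor to the underside of the top.

B is a rectangular picture frame lying in the x–z plane (depth along y). The opening is 642 mm wide (x) by 334 mm tall (z), surrounded by a border 39 mm wide on all four sides. The frame is 27 mm deep and is made of two full-height vertical stiles with two horizontal rails fitted between them.

C is a four-legged stool. The seat is a 276×308×22 mm slab whose top surface is at z = 416 mm; four square legs, each 46×46 mm in cross-section, run from the floor (z = 0) to the underside of the seat, each flush with a corner of the seat.

The picture frame is on top of the table. Three stools sit around the table at the −y, +y, +x sides.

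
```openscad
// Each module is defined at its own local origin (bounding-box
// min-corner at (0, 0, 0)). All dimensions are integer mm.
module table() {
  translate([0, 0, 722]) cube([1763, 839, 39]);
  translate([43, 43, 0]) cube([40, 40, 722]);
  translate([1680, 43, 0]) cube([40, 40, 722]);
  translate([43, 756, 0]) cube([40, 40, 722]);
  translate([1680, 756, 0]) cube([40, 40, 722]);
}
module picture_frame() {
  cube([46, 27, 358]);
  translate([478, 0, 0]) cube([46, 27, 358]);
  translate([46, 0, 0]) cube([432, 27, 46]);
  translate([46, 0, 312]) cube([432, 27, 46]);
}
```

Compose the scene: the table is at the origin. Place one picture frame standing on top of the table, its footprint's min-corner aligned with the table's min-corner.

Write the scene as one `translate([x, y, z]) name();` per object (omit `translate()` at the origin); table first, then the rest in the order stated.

table();
translate([0, 0, 761]) picture_frame();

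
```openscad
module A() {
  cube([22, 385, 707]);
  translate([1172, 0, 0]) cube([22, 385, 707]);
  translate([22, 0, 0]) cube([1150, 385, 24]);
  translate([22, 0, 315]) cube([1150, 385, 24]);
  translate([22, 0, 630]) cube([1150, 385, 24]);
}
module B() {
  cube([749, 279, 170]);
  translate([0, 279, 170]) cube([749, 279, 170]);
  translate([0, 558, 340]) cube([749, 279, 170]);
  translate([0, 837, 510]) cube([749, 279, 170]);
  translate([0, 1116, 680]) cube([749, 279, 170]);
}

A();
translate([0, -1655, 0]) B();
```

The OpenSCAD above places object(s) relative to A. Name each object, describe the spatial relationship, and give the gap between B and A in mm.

The staircase's nearest face is 260 mm from the bookshelf's −y face.

A is a bookshelf. B is a staircase. The staircase is on the floor beside the bookshelf on its −y side. The gap between the staircase and the bookshelf is 260 mm.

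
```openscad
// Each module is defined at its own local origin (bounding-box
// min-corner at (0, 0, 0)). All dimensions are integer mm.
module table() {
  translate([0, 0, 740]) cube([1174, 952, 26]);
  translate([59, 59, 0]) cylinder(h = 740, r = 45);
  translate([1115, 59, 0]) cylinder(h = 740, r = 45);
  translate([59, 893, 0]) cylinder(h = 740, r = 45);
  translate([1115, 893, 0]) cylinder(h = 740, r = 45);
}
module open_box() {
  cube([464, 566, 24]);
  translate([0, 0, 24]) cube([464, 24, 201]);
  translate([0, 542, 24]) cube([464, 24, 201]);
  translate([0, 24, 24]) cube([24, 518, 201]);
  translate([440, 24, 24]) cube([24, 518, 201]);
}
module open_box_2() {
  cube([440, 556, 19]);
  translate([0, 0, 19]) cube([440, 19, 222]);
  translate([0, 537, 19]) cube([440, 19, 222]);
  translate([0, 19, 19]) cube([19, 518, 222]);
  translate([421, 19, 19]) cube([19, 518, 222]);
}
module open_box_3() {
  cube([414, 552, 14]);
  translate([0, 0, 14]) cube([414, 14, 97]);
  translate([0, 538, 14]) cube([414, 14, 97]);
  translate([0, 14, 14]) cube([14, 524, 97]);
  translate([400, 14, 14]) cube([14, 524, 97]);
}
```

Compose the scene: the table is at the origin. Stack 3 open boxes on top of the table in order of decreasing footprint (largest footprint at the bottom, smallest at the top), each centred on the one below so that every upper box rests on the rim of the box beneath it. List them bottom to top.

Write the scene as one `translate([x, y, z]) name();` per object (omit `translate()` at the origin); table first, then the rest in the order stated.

table();
translate([355, 193, 766]) open_box();
translate([367, 198, 991]) open_box_2();
translate([380, 200, 1232]) open_box_3();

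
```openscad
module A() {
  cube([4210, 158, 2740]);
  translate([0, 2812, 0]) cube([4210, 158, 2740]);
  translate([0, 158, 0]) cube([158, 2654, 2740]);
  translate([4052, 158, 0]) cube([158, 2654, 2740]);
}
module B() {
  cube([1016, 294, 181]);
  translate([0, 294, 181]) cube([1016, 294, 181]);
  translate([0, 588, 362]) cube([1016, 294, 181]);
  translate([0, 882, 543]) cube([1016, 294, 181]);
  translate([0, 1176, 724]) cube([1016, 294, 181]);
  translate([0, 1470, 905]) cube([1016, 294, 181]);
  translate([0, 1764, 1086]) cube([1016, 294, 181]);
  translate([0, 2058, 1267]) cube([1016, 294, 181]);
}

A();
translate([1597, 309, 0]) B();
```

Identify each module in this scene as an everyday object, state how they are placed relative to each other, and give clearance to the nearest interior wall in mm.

Clearances: x = 1439, y = 151; minimum 151 mm.

A is a house frame. B is a staircase. The staircase sits inside the house frame, centred. The clearance to the nearest interior wall is 151 mm.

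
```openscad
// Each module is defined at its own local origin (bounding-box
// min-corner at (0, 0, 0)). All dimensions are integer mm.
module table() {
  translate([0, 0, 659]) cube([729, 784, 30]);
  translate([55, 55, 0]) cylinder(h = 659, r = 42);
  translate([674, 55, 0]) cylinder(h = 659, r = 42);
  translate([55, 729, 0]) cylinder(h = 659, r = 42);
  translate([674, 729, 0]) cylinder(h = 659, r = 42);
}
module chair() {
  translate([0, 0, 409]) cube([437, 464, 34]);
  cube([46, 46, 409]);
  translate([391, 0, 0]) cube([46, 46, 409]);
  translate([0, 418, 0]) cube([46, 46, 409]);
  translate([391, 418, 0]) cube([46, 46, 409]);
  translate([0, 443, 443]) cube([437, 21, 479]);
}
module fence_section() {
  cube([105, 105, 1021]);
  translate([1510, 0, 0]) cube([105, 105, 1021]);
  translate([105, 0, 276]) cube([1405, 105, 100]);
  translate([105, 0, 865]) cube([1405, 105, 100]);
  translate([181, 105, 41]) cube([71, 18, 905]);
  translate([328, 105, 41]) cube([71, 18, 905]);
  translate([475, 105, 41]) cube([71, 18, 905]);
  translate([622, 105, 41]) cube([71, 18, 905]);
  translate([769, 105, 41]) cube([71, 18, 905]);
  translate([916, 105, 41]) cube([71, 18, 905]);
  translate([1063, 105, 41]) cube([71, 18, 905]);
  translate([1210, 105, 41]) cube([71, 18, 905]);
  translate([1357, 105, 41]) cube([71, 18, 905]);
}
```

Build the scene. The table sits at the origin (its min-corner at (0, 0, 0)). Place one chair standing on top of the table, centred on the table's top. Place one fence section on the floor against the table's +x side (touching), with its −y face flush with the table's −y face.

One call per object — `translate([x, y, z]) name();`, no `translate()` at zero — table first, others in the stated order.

table();
translate([146, 160, 689]) chair();
translate([729, 0, 0]) fence_section();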